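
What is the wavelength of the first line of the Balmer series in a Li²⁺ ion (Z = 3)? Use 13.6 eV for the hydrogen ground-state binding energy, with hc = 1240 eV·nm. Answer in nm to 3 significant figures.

The Balmer series terminates on n_f = 2; the first line has n_i = 2+1 = 3.
ΔE = 122.4 × (1/2² − 1/3²) = 17.00 eV.
λ = 1240 / 17.00 = 72.9 nm.

72.9 nm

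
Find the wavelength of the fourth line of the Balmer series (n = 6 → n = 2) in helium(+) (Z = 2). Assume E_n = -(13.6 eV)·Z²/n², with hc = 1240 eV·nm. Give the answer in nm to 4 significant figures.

102.6 nm

The Balmer series terminates on n_f = 2; the fourth line has n_i = 2+4 = 6.
ΔE = 54.40 × (1/2² − 1/6²) = 12.09 eV.
λ = 1240 / 12.09 = 102.6 nm.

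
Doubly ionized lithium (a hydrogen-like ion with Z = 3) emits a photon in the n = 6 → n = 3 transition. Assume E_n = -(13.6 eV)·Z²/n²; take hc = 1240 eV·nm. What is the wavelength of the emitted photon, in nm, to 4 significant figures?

121.6 nm

For Z = 3 the level energies scale as Z², so the effective Rydberg energy is 13.6 × 9 = 122.4 eV.
ΔE = 122.4 × (1/3² − 1/6²) = 122.4 × 0.08333 = 10.20 eV.
λ = hc/ΔE = 1240 / 10.20 = 121.6 nm.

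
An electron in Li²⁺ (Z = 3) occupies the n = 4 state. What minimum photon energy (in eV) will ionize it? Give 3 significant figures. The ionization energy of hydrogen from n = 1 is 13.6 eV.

7.65 eV

E_n = −13.6 Z²/n² = −122.4/n² eV for Z = 3.
E_4 = −122.4/16 = −7.65 eV, so ionization (to E = 0) requires 7.65 eV.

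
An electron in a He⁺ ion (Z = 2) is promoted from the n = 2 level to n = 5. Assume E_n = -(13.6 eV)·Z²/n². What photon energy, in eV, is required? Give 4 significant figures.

11.42 eV

The Bohr energies scale as Z², so for Z = 2: E_n = −54.40/n² eV.
E_5 = −54.40/25 = −2.176 eV and E_2 = −54.40/4 = −13.60 eV.
The photon energy is |E_5 − E_2| = 11.42 eV.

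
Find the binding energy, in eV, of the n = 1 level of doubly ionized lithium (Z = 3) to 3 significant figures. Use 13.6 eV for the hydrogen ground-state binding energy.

122 eV

E_n = −13.6 Z²/n² = −122.4/n² eV for Z = 3.
E_1 = −122.4/1 = −122 eV, so ionization (to E = 0) requires 122 eV.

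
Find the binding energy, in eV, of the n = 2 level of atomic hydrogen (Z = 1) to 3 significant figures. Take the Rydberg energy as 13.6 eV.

3.40 eV

E_2 = −13.60/4 = −3.40 eV, so ionization (to E = 0) requires 3.40 eV.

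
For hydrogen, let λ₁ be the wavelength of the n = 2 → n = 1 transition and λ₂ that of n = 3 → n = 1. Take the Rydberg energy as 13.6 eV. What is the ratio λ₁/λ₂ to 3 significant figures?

λ ∝ 1/ΔE ∝ 1/(1/n_f² − 1/n_i²), and the Z² and hc factors cancel in the ratio.
λ₁/λ₂ = (1/1² − 1/3²)/(1/1² − 1/2²) = 0.8889/0.7500 = 1.19.

1.19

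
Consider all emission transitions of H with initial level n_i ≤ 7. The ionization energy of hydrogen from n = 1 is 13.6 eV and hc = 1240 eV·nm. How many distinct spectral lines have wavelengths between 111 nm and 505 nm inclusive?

5

Enumerate all n_i → n_f pairs with 1 ≤ n_f < n_i ≤ 7 and compute λ = 1240 / [13.6·1·(1/n_f² − 1/n_i²)].
Lines falling in [111, 505] nm: 2→1 (121.6 nm), 7→2 (397.1 nm), 6→2 (410.3 nm), 5→2 (434.2 nm), 4→2 (486.3 nm).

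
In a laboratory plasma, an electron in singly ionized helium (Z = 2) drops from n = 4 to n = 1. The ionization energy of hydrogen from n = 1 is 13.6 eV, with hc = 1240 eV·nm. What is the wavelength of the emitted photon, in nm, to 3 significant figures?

24.3 nm

For Z = 2 the level energies scale as Z², so the effective Rydberg energy is 13.6 × 4 = 54.40 eV.
ΔE = 54.40 × (1/1² − 1/4²) = 54.40 × 0.9375 = 51.00 eV.
λ = hc/ΔE = 1240 / 51.00 = 24.3 nm.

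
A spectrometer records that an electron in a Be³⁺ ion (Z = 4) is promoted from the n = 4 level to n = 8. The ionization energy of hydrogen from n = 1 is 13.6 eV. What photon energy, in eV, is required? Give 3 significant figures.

The Bohr energies scale as Z², so for Z = 4: E_n = −217.6/n² eV.
E_8 = −217.6/64 = −3.400 eV and E_4 = −217.6/16 = −13.60 eV.
The photon energy is |E_8 − E_4| = 10.2 eV.

10.2 eV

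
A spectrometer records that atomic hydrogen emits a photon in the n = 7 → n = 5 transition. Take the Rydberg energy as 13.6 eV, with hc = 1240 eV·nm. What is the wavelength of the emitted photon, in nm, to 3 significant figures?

ΔE = 13.60 × (1/5² − 1/7²) = 13.60 × 0.01959 = 0.2664 eV.
λ = hc/ΔE = 1240 / 0.2664 = 4650 nm.

4650 nm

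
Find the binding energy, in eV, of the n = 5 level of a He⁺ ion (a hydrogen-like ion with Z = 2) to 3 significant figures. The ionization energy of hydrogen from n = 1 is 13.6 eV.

E_n = −13.6 Z²/n² = −54.40/n² eV for Z = 2.
E_5 = −54.40/25 = −2.18 eV, so ionization (to E = 0) requires 2.18 eV.

2.18 eV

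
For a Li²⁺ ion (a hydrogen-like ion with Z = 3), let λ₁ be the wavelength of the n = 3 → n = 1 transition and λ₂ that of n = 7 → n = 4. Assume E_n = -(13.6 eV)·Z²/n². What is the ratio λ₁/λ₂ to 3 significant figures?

λ ∝ 1/ΔE ∝ 1/(1/n_f² − 1/n_i²), and the Z² and hc factors cancel in the ratio.
λ₁/λ₂ = (1/4² − 1/7²)/(1/1² − 1/3²) = 0.04209/0.8889 = 0.0474.

0.0474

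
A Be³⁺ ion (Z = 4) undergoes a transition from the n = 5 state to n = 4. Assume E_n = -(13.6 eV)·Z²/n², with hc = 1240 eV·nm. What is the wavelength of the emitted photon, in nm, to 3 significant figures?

For Z = 4 the level energies scale as Z², so the effective Rydberg energy is 13.6 × 16 = 217.6 eV.
ΔE = 217.6 × (1/4² − 1/5²) = 217.6 × 0.02250 = 4.896 eV.
λ = hc/ΔE = 1240 / 4.896 = 253 nm.

253 nm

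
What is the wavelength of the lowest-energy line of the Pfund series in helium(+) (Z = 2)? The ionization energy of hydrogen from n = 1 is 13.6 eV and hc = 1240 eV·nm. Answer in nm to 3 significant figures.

1860 nm

The Pfund series terminates on n_f = 5; the first line has n_i = 5+1 = 6.
ΔE = 54.40 × (1/5² − 1/6²) = 0.6649 eV.
λ = 1240 / 0.6649 = 1860 nm.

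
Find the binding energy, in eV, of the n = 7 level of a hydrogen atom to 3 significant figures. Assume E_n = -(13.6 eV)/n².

0.278 eV

E_7 = −13.60/49 = −0.278 eV, so ionization (to E = 0) requires 0.278 eV.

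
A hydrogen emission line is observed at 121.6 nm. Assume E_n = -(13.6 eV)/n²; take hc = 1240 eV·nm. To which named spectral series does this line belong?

Lyman

ΔE = 1240/121.6 = 10.20 eV.
This matches 13.6 × (1/1² − 1/2²), so n_f = 1: the Lyman series.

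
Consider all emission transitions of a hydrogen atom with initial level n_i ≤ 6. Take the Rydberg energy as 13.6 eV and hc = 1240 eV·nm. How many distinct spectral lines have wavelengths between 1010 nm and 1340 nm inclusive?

Enumerate all n_i → n_f pairs with 1 ≤ n_f < n_i ≤ 6 and compute λ = 1240 / [13.6·1·(1/n_f² − 1/n_i²)].
Lines falling in [1010, 1340] nm: 6→3 (1094 nm), 5→3 (1282 nm).

2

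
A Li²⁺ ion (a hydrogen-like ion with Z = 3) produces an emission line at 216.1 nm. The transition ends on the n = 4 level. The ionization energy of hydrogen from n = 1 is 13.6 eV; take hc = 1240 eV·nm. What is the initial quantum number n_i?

n_i = 8

The photon energy is ΔE = hc/λ = 1240 / 216.1 = 5.738 eV.
With Z = 3, ΔE = 122.4 × (1/n_f² − 1/n_i²), so 1/n_f² − 1/n_i² = 0.04688.
With n_f = 4: 1/n_i² = 1/16 − 0.04688 = 0.01562, so n_i ≈ 8.00.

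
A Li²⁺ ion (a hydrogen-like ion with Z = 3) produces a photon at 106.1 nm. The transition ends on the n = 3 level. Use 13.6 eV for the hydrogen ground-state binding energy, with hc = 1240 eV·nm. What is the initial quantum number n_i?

The photon energy is ΔE = hc/λ = 1240 / 106.1 = 11.69 eV.
With Z = 3, ΔE = 122.4 × (1/n_f² − 1/n_i²), so 1/n_f² − 1/n_i² = 0.09548.
With n_f = 3: 1/n_i² = 1/9 − 0.09548 = 0.01563, so n_i ≈ 8.00.

n_i = 8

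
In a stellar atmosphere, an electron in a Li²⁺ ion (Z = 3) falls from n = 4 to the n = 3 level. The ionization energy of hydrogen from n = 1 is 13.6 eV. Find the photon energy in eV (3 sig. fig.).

5.95 eV

The Bohr energies scale as Z², so for Z = 3: E_n = −122.4/n² eV.
E_4 = −122.4/16 = −7.650 eV and E_3 = −122.4/9 = −13.60 eV.
The photon energy is |E_4 − E_3| = 5.95 eV.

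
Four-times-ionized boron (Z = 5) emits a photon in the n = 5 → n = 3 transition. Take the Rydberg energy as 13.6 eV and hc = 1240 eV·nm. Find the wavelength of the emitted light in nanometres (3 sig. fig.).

For Z = 5 the level energies scale as Z², so the effective Rydberg energy is 13.6 × 25 = 340.0 eV.
ΔE = 340.0 × (1/3² − 1/5²) = 340.0 × 0.07111 = 24.18 eV.
λ = hc/ΔE = 1240 / 24.18 = 51.3 nm.

51.3 nm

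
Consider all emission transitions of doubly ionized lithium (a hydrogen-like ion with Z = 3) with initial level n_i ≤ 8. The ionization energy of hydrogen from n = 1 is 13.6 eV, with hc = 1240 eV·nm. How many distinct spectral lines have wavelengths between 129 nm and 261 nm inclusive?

4

Enumerate all n_i → n_f pairs with 1 ≤ n_f < n_i ≤ 8 and compute λ = 1240 / [13.6·9·(1/n_f² − 1/n_i²)].
Lines falling in [129, 261] nm: 5→3 (142.5 nm), 4→3 (208.4 nm), 8→4 (216.1 nm), 7→4 (240.7 nm).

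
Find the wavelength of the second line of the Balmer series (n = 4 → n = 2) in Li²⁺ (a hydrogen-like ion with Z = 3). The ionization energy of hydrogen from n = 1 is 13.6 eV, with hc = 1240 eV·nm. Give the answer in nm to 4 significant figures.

The Balmer series terminates on n_f = 2; the second line has n_i = 2+2 = 4.
ΔE = 122.4 × (1/2² − 1/4²) = 22.95 eV.
λ = 1240 / 22.95 = 54.03 nm.

54.03 nm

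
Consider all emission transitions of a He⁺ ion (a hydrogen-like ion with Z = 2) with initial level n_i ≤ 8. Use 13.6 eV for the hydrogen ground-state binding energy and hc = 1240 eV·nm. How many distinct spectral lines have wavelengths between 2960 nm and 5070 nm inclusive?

2

Enumerate all n_i → n_f pairs with 1 ≤ n_f < n_i ≤ 8 and compute λ = 1240 / [13.6·4·(1/n_f² − 1/n_i²)].
Lines falling in [2960, 5070] nm: 7→6 (3093 nm), 8→7 (4765 nm).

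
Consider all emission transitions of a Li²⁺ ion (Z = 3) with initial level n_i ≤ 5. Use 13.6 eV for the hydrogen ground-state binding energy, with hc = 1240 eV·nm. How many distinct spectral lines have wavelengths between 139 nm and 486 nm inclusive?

3

Enumerate all n_i → n_f pairs with 1 ≤ n_f < n_i ≤ 5 and compute λ = 1240 / [13.6·9·(1/n_f² − 1/n_i²)].
Lines falling in [139, 486] nm: 5→3 (142.5 nm), 4→3 (208.4 nm), 5→4 (450.3 nm).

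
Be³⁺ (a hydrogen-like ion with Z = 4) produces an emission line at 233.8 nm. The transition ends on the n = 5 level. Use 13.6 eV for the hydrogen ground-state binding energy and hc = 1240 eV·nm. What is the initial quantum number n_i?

The photon energy is ΔE = hc/λ = 1240 / 233.8 = 5.304 eV.
With Z = 4, ΔE = 217.6 × (1/n_f² − 1/n_i²), so 1/n_f² − 1/n_i² = 0.02437.
With n_f = 5: 1/n_i² = 1/25 − 0.02437 = 0.01563, so n_i ≈ 8.00.

n_i = 8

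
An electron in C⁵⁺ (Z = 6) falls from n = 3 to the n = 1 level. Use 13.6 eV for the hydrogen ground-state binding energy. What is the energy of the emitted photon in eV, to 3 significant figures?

435 eV

The Bohr energies scale as Z², so for Z = 6: E_n = −489.6/n² eV.
E_3 = −489.6/9 = −54.40 eV and E_1 = −489.6/1 = −489.6 eV.
The photon energy is |E_3 − E_1| = 435 eV.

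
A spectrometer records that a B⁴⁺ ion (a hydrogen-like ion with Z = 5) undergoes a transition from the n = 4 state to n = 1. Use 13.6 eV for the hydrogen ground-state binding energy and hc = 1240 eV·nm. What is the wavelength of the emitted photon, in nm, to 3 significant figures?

For Z = 5 the level energies scale as Z², so the effective Rydberg energy is 13.6 × 25 = 340.0 eV.
ΔE = 340.0 × (1/1² − 1/4²) = 340.0 × 0.9375 = 318.8 eV.
λ = hc/ΔE = 1240 / 318.8 = 3.89 nm.

3.89 nm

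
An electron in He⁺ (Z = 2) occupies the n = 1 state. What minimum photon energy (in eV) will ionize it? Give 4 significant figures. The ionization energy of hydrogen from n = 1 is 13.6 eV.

54.40 eV

E_n = −13.6 Z²/n² = −54.40/n² eV for Z = 2.
E_1 = −54.40/1 = −54.40 eV, so ionization (to E = 0) requires 54.40 eV.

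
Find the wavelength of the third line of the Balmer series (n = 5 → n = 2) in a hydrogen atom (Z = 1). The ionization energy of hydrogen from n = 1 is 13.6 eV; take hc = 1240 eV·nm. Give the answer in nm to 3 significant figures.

434 nm

The Balmer series terminates on n_f = 2; the third line has n_i = 2+3 = 5.
ΔE = 13.60 × (1/2² − 1/5²) = 2.856 eV.
λ = 1240 / 2.856 = 434 nm.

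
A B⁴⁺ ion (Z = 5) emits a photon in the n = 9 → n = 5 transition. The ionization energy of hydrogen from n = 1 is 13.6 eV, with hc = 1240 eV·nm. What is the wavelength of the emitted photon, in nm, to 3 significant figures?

For Z = 5 the level energies scale as Z², so the effective Rydberg energy is 13.6 × 25 = 340.0 eV.
ΔE = 340.0 × (1/5² − 1/9²) = 340.0 × 0.02765 = 9.402 eV.
λ = hc/ΔE = 1240 / 9.402 = 132 nm.

132 nm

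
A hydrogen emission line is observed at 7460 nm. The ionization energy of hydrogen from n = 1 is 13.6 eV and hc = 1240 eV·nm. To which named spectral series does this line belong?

Pfund

ΔE = 1240/7460 = 0.1662 eV.
This matches 13.6 × (1/5² − 1/6²), so n_f = 5: the Pfund series.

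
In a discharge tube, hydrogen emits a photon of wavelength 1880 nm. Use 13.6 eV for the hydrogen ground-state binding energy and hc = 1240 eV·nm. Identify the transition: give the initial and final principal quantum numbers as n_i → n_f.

n_i = 4, n_f = 3

The photon energy is ΔE = hc/λ = 1240 / 1880 = 0.6596 eV.
With Z = 1, ΔE = 13.60 × (1/n_f² − 1/n_i²), so 1/n_f² − 1/n_i² = 0.04850.
Trying n_f = 3 gives 1/n_i² = 0.06261, i.e. n_i ≈ 4; this pair matches.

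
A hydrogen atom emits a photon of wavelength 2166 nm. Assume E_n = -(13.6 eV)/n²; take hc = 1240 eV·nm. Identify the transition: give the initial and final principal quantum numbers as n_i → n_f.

The photon energy is ΔE = hc/λ = 1240 / 2166 = 0.5725 eV.
With Z = 1, ΔE = 13.60 × (1/n_f² − 1/n_i²), so 1/n_f² − 1/n_i² = 0.04209.
Trying n_f = 4 gives 1/n_i² = 0.02041, i.e. n_i ≈ 7; this pair matches.

n_i = 7, n_f = 4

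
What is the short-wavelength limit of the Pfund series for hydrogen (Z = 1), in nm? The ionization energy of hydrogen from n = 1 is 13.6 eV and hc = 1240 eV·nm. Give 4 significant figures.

The Pfund series has lower level n_f = 5; the series limit corresponds to n_i → ∞.
ΔE_max = 13.6 × 1 / 5² = 0.5440 eV.
λ_min = 1240 / 0.5440 = 2279 nm.

2279 nm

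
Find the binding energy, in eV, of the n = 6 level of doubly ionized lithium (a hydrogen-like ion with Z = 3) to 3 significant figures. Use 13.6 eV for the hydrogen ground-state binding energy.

E_n = −13.6 Z²/n² = −122.4/n² eV for Z = 3.
E_6 = −122.4/36 = −3.40 eV, so ionization (to E = 0) requires 3.40 eV.

3.40 eV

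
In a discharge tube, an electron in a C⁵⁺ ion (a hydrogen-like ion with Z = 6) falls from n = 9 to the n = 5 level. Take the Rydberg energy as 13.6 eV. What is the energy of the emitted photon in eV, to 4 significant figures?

The Bohr energies scale as Z², so for Z = 6: E_n = −489.6/n² eV.
E_9 = −489.6/81 = −6.044 eV and E_5 = −489.6/25 = −19.58 eV.
The photon energy is |E_9 − E_5| = 13.54 eV.

13.54 eV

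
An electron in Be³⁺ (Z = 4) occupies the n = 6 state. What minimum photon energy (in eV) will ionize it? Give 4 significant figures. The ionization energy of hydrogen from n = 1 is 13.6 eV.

6.044 eV

E_n = −13.6 Z²/n² = −217.6/n² eV for Z = 4.
E_6 = −217.6/36 = −6.044 eV, so ionization (to E = 0) requires 6.044 eV.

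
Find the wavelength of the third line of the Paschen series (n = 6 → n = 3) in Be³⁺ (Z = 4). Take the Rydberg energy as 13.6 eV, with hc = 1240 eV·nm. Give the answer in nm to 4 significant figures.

68.38 nm

The Paschen series terminates on n_f = 3; the third line has n_i = 3+3 = 6.
ΔE = 217.6 × (1/3² − 1/6²) = 18.13 eV.
λ = 1240 / 18.13 = 68.38 nm.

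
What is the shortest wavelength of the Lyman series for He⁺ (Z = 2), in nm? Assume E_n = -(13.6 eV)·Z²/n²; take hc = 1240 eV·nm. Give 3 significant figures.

The Lyman series has lower level n_f = 1; the series limit corresponds to n_i → ∞.
ΔE_max = 13.6 × 4 / 1² = 54.40 eV.
λ_min = 1240 / 54.40 = 22.8 nm.

22.8 nm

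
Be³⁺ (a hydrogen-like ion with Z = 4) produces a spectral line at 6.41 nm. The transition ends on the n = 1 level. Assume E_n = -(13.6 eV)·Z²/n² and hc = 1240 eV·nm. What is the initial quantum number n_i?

n_i = 3

The photon energy is ΔE = hc/λ = 1240 / 6.41 = 193.4 eV.
With Z = 4, ΔE = 217.6 × (1/n_f² − 1/n_i²), so 1/n_f² − 1/n_i² = 0.8890.
With n_f = 1: 1/n_i² = 1/1 − 0.8890 = 0.1110, so n_i ≈ 3.00.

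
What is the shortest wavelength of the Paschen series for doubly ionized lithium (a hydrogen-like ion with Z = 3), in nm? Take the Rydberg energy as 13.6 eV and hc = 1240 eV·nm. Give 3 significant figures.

The Paschen series has lower level n_f = 3; the series limit corresponds to n_i → ∞.
ΔE_max = 13.6 × 9 / 3² = 13.60 eV.
λ_min = 1240 / 13.60 = 91.2 nm.

91.2 nm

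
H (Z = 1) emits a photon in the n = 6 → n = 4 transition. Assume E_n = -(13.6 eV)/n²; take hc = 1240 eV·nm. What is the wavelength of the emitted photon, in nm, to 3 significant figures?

2630 nm

ΔE = 13.60 × (1/4² − 1/6²) = 13.60 × 0.03472 = 0.4722 eV.
λ = hc/ΔE = 1240 / 0.4722 = 2630 nm.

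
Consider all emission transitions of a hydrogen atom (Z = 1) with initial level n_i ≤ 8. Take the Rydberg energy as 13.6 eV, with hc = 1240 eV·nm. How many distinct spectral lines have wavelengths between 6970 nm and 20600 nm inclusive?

Enumerate all n_i → n_f pairs with 1 ≤ n_f < n_i ≤ 8 and compute λ = 1240 / [13.6·1·(1/n_f² − 1/n_i²)].
Lines falling in [6970, 20600] nm: 6→5 (7460 nm), 8→6 (7503 nm), 7→6 (12370 nm), 8→7 (19060 nm).

4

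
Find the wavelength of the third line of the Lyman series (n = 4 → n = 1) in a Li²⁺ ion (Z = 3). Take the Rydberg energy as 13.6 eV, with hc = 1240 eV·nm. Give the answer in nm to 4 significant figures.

10.81 nm

The Lyman series terminates on n_f = 1; the third line has n_i = 1+3 = 4.
ΔE = 122.4 × (1/1² − 1/4²) = 114.8 eV.
λ = 1240 / 114.8 = 10.81 nm.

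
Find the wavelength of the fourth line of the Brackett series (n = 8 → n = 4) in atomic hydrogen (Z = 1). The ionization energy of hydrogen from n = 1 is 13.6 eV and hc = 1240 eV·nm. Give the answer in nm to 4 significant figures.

The Brackett series terminates on n_f = 4; the fourth line has n_i = 4+4 = 8.
ΔE = 13.60 × (1/4² − 1/8²) = 0.6375 eV.
λ = 1240 / 0.6375 = 1945 nm.

1945 nm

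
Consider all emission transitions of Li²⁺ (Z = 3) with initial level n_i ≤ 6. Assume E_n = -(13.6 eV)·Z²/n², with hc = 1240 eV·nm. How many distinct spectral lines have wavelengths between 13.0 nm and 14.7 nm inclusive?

Enumerate all n_i → n_f pairs with 1 ≤ n_f < n_i ≤ 6 and compute λ = 1240 / [13.6·9·(1/n_f² − 1/n_i²)].
Lines falling in [13.0, 14.7] nm: 2→1 (13.51 nm).

1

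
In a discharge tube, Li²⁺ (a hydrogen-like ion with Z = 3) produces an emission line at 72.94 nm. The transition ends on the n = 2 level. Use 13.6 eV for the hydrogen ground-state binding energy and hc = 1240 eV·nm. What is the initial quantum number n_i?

n_i = 3

The photon energy is ΔE = hc/λ = 1240 / 72.94 = 17.00 eV.
With Z = 3, ΔE = 122.4 × (1/n_f² − 1/n_i²), so 1/n_f² − 1/n_i² = 0.1389.
With n_f = 2: 1/n_i² = 1/4 − 0.1389 = 0.1111, so n_i ≈ 3.00.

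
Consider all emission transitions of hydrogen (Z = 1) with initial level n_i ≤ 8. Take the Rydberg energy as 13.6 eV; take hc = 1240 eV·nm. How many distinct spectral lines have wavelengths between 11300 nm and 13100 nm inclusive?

Enumerate all n_i → n_f pairs with 1 ≤ n_f < n_i ≤ 8 and compute λ = 1240 / [13.6·1·(1/n_f² − 1/n_i²)].
Lines falling in [11300, 13100] nm: 7→6 (12370 nm).

1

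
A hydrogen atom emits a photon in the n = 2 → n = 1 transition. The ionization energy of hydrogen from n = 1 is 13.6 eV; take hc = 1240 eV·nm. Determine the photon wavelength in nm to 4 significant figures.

ΔE = 13.60 × (1/1² − 1/2²) = 13.60 × 0.7500 = 10.20 eV.
λ = hc/ΔE = 1240 / 10.20 = 121.6 nm.

121.6 nm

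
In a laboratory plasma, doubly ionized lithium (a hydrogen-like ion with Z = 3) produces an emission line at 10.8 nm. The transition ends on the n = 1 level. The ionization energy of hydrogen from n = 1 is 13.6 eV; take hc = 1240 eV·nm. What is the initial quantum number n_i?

n_i = 4

The photon energy is ΔE = hc/λ = 1240 / 10.8 = 114.8 eV.
With Z = 3, ΔE = 122.4 × (1/n_f² − 1/n_i²), so 1/n_f² − 1/n_i² = 0.9380.
With n_f = 1: 1/n_i² = 1/1 − 0.9380 = 0.06197, so n_i ≈ 4.02.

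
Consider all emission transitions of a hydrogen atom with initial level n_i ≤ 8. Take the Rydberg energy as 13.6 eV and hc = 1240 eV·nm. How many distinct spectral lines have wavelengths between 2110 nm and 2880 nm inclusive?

2

Enumerate all n_i → n_f pairs with 1 ≤ n_f < n_i ≤ 8 and compute λ = 1240 / [13.6·1·(1/n_f² − 1/n_i²)].
Lines falling in [2110, 2880] nm: 7→4 (2166 nm), 6→4 (2626 nm).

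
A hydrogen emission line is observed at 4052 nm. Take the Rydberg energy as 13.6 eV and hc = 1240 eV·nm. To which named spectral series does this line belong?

ΔE = 1240/4052 = 0.3060 eV.
This matches 13.6 × (1/4² − 1/5²), so n_f = 4: the Brackett series.

Brackett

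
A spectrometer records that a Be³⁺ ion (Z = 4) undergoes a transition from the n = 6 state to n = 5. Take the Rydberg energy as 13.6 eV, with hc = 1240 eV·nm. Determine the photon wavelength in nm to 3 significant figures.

466 nm

For Z = 4 the level energies scale as Z², so the effective Rydberg energy is 13.6 × 16 = 217.6 eV.
ΔE = 217.6 × (1/5² − 1/6²) = 217.6 × 0.01222 = 2.660 eV.
λ = hc/ΔE = 1240 / 2.660 = 466 nm.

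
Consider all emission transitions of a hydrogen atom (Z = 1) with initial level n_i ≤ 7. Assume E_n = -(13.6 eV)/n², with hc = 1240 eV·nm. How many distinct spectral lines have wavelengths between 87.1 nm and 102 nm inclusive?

Enumerate all n_i → n_f pairs with 1 ≤ n_f < n_i ≤ 7 and compute λ = 1240 / [13.6·1·(1/n_f² − 1/n_i²)].
Lines falling in [87.1, 102] nm: 7→1 (93.08 nm), 6→1 (93.78 nm), 5→1 (94.98 nm), 4→1 (97.25 nm).

4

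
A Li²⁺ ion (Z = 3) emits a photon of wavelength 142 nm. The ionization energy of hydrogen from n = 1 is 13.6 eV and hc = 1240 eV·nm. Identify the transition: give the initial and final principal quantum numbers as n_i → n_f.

The photon energy is ΔE = hc/λ = 1240 / 142 = 8.732 eV.
With Z = 3, ΔE = 122.4 × (1/n_f² − 1/n_i²), so 1/n_f² − 1/n_i² = 0.07134.
Trying n_f = 3 gives 1/n_i² = 0.03977, i.e. n_i ≈ 5; this pair matches.

n_i = 5, n_f = 3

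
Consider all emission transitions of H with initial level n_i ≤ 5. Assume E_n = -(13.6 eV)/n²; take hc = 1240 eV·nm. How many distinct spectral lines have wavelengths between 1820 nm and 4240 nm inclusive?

2

Enumerate all n_i → n_f pairs with 1 ≤ n_f < n_i ≤ 5 and compute λ = 1240 / [13.6·1·(1/n_f² − 1/n_i²)].
Lines falling in [1820, 4240] nm: 4→3 (1876 nm), 5→4 (4052 nm).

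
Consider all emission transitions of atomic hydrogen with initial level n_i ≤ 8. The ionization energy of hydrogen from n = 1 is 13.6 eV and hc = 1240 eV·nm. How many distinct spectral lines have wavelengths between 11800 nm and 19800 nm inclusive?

Enumerate all n_i → n_f pairs with 1 ≤ n_f < n_i ≤ 8 and compute λ = 1240 / [13.6·1·(1/n_f² − 1/n_i²)].
Lines falling in [11800, 19800] nm: 7→6 (12370 nm), 8→7 (19060 nm).

2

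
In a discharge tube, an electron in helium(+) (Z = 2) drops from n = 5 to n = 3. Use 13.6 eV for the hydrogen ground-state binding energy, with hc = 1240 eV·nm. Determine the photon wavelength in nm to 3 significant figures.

For Z = 2 the level energies scale as Z², so the effective Rydberg energy is 13.6 × 4 = 54.40 eV.
ΔE = 54.40 × (1/3² − 1/5²) = 54.40 × 0.07111 = 3.868 eV.
λ = hc/ΔE = 1240 / 3.868 = 321 nm.

321 nm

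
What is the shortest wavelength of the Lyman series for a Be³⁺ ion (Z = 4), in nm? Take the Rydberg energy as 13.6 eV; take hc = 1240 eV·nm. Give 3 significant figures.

The Lyman series has lower level n_f = 1; the series limit corresponds to n_i → ∞.
ΔE_max = 13.6 × 16 / 1² = 217.6 eV.
λ_min = 1240 / 217.6 = 5.70 nm.

5.70 nm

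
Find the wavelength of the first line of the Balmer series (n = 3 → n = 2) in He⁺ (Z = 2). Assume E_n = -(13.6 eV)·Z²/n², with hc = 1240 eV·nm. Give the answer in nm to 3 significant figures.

The Balmer series terminates on n_f = 2; the first line has n_i = 2+1 = 3.
ΔE = 54.40 × (1/2² − 1/3²) = 7.556 eV.
λ = 1240 / 7.556 = 164 nm.

164 nm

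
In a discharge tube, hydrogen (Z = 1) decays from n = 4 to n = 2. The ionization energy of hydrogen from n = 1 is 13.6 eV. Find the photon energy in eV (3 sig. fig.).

E_4 = −13.60/16 = −0.8500 eV and E_2 = −13.60/4 = −3.400 eV.
The photon energy is |E_4 − E_2| = 2.55 eV.

2.55 eV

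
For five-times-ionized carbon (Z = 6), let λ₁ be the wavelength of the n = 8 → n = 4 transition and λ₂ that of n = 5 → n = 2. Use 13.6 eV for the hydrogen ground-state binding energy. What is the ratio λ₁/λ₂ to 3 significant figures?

4.48

λ ∝ 1/ΔE ∝ 1/(1/n_f² − 1/n_i²), and the Z² and hc factors cancel in the ratio.
λ₁/λ₂ = (1/2² − 1/5²)/(1/4² − 1/8²) = 0.2100/0.04688 = 4.48.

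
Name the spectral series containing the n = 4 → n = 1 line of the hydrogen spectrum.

Lyman

The series is set by the lower level: n_f = 1 is the Lyman series.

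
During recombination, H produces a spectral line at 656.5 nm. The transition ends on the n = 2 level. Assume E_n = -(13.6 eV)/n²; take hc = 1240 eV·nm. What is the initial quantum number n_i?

The photon energy is ΔE = hc/λ = 1240 / 656.5 = 1.889 eV.
With Z = 1, ΔE = 13.60 × (1/n_f² − 1/n_i²), so 1/n_f² − 1/n_i² = 0.1389.
With n_f = 2: 1/n_i² = 1/4 − 0.1389 = 0.1111, so n_i ≈ 3.00.

n_i = 3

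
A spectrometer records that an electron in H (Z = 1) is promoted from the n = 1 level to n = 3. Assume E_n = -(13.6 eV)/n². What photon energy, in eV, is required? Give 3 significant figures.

E_3 = −13.60/9 = −1.511 eV and E_1 = −13.60/1 = −13.60 eV.
The photon energy is |E_3 − E_1| = 12.1 eV.

12.1 eV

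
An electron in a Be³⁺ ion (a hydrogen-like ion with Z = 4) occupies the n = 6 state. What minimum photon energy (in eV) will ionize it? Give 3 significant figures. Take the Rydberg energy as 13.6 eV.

6.04 eV

E_n = −13.6 Z²/n² = −217.6/n² eV for Z = 4.
E_6 = −217.6/36 = −6.04 eV, so ionization (to E = 0) requires 6.04 eV.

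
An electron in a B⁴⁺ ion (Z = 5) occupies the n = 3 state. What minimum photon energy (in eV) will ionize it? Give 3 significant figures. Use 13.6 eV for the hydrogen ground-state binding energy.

37.8 eV

E_n = −13.6 Z²/n² = −340.0/n² eV for Z = 5.
E_3 = −340.0/9 = −37.8 eV, so ionization (to E = 0) requires 37.8 eV.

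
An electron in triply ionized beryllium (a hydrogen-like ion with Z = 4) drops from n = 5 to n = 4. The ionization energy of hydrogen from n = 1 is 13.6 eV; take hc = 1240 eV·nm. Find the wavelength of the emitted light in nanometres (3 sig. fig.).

For Z = 4 the level energies scale as Z², so the effective Rydberg energy is 13.6 × 16 = 217.6 eV.
ΔE = 217.6 × (1/4² − 1/5²) = 217.6 × 0.02250 = 4.896 eV.
λ = hc/ΔE = 1240 / 4.896 = 253 nm.

253 nm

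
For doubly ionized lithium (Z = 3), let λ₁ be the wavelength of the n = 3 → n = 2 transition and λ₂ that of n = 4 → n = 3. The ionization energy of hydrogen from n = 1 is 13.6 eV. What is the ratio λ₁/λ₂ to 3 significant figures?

λ ∝ 1/ΔE ∝ 1/(1/n_f² − 1/n_i²), and the Z² and hc factors cancel in the ratio.
λ₁/λ₂ = (1/3² − 1/4²)/(1/2² − 1/3²) = 0.04861/0.1389 = 0.350.

0.350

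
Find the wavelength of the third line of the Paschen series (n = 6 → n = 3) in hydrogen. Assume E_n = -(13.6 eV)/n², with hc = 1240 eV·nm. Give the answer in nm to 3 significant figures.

1090 nm

The Paschen series terminates on n_f = 3; the third line has n_i = 3+3 = 6.
ΔE = 13.60 × (1/3² − 1/6²) = 1.133 eV.
λ = 1240 / 1.133 = 1090 nm.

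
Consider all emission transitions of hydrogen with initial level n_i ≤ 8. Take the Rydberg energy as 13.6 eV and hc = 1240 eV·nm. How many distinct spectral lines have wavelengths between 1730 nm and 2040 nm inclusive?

2

Enumerate all n_i → n_f pairs with 1 ≤ n_f < n_i ≤ 8 and compute λ = 1240 / [13.6·1·(1/n_f² − 1/n_i²)].
Lines falling in [1730, 2040] nm: 4→3 (1876 nm), 8→4 (1945 nm).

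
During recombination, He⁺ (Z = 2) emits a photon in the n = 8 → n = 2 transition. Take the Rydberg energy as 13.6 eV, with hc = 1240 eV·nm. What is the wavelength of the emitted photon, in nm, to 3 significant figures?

For Z = 2 the level energies scale as Z², so the effective Rydberg energy is 13.6 × 4 = 54.40 eV.
ΔE = 54.40 × (1/2² − 1/8²) = 54.40 × 0.2344 = 12.75 eV.
λ = hc/ΔE = 1240 / 12.75 = 97.3 nm.

97.3 nm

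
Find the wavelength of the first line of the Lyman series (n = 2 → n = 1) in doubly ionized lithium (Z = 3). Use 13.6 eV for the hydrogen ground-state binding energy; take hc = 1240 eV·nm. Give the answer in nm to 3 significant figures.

13.5 nm

The Lyman series terminates on n_f = 1; the first line has n_i = 1+1 = 2.
ΔE = 122.4 × (1/1² − 1/2²) = 91.80 eV.
λ = 1240 / 91.80 = 13.5 nm.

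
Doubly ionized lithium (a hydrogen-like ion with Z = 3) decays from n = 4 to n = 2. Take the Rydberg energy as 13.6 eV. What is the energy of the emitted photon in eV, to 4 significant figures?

The Bohr energies scale as Z², so for Z = 3: E_n = −122.4/n² eV.
E_4 = −122.4/16 = −7.650 eV and E_2 = −122.4/4 = −30.60 eV.
The photon energy is |E_4 − E_2| = 22.95 eV.

22.95 eV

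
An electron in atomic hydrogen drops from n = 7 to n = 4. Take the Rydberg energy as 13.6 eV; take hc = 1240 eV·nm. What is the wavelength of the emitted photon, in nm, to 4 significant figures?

2166 nm

ΔE = 13.60 × (1/4² − 1/7²) = 13.60 × 0.04209 = 0.5724 eV.
λ = hc/ΔE = 1240 / 0.5724 = 2166 nm.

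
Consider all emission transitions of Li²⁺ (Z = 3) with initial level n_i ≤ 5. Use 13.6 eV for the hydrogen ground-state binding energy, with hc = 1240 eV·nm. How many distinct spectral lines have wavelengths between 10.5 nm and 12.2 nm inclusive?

3

Enumerate all n_i → n_f pairs with 1 ≤ n_f < n_i ≤ 5 and compute λ = 1240 / [13.6·9·(1/n_f² − 1/n_i²)].
Lines falling in [10.5, 12.2] nm: 5→1 (10.55 nm), 4→1 (10.81 nm), 3→1 (11.40 nm).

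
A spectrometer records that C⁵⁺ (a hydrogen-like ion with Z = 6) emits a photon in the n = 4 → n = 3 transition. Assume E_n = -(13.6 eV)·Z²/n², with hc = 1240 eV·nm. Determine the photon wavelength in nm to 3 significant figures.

For Z = 6 the level energies scale as Z², so the effective Rydberg energy is 13.6 × 36 = 489.6 eV.
ΔE = 489.6 × (1/3² − 1/4²) = 489.6 × 0.04861 = 23.80 eV.
λ = hc/ΔE = 1240 / 23.80 = 52.1 nm.

52.1 nm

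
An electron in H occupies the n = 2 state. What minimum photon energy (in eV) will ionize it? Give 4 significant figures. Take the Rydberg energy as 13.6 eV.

E_2 = −13.60/4 = −3.400 eV, so ionization (to E = 0) requires 3.400 eV.

3.400 eV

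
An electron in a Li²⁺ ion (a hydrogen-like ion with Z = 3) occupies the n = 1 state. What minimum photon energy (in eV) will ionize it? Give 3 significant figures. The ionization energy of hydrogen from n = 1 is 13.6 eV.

122 eV

E_n = −13.6 Z²/n² = −122.4/n² eV for Z = 3.
E_1 = −122.4/1 = −122 eV, so ionization (to E = 0) requires 122 eV.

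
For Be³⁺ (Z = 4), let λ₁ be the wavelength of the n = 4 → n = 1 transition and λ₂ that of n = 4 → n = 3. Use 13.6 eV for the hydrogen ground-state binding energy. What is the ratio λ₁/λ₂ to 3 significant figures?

λ ∝ 1/ΔE ∝ 1/(1/n_f² − 1/n_i²), and the Z² and hc factors cancel in the ratio.
λ₁/λ₂ = (1/3² − 1/4²)/(1/1² − 1/4²) = 0.04861/0.9375 = 0.0519.

0.0519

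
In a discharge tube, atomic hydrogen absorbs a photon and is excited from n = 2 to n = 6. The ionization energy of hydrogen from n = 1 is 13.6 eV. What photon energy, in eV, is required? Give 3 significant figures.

E_6 = −13.60/36 = −0.3778 eV and E_2 = −13.60/4 = −3.400 eV.
The photon energy is |E_6 − E_2| = 3.02 eV.

3.02 eV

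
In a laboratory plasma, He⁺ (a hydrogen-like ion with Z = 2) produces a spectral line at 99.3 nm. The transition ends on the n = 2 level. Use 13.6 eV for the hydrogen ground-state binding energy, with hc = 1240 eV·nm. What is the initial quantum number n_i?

The photon energy is ΔE = hc/λ = 1240 / 99.3 = 12.49 eV.
With Z = 2, ΔE = 54.40 × (1/n_f² − 1/n_i²), so 1/n_f² − 1/n_i² = 0.2295.
With n_f = 2: 1/n_i² = 1/4 − 0.2295 = 0.02045, so n_i ≈ 6.99.

n_i = 7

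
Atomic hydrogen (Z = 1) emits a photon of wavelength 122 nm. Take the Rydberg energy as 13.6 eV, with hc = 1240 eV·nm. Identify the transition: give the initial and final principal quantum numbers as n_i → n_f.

n_i = 2, n_f = 1

The photon energy is ΔE = hc/λ = 1240 / 122 = 10.16 eV.
With Z = 1, ΔE = 13.60 × (1/n_f² − 1/n_i²), so 1/n_f² − 1/n_i² = 0.7473.
Trying n_f = 1 gives 1/n_i² = 0.2527, i.e. n_i ≈ 2; this pair matches.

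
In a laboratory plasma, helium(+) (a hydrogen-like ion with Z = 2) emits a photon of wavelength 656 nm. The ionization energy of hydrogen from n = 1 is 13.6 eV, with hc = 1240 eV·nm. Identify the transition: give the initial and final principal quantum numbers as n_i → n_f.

n_i = 6, n_f = 4

The photon energy is ΔE = hc/λ = 1240 / 656 = 1.890 eV.
With Z = 2, ΔE = 54.40 × (1/n_f² − 1/n_i²), so 1/n_f² − 1/n_i² = 0.03475.
Trying n_f = 4 gives 1/n_i² = 0.02775, i.e. n_i ≈ 6; this pair matches.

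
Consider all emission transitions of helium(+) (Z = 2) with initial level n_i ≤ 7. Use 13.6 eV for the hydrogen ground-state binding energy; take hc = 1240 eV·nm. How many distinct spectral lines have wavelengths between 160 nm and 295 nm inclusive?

Enumerate all n_i → n_f pairs with 1 ≤ n_f < n_i ≤ 7 and compute λ = 1240 / [13.6·4·(1/n_f² − 1/n_i²)].
Lines falling in [160, 295] nm: 3→2 (164.1 nm), 7→3 (251.3 nm), 6→3 (273.5 nm).

3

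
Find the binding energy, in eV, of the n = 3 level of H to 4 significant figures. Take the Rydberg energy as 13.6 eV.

1.511 eV

E_3 = −13.60/9 = −1.511 eV, so ionization (to E = 0) requires 1.511 eV.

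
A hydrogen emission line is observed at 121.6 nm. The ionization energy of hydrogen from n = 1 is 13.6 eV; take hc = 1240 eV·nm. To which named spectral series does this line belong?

ΔE = 1240/121.6 = 10.20 eV.
This matches 13.6 × (1/1² − 1/2²), so n_f = 1: the Lyman series.

Lyman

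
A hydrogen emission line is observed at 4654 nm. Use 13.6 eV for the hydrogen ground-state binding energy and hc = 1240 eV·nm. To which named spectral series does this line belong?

ΔE = 1240/4654 = 0.2664 eV.
This matches 13.6 × (1/5² − 1/7²), so n_f = 5: the Pfund series.

Pfund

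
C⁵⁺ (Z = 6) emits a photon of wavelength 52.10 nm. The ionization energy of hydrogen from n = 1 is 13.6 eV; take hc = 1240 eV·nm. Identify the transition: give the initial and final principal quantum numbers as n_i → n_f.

n_i = 4, n_f = 3

The photon energy is ΔE = hc/λ = 1240 / 52.10 = 23.80 eV.
With Z = 6, ΔE = 489.6 × (1/n_f² − 1/n_i²), so 1/n_f² − 1/n_i² = 0.04861.
Trying n_f = 3 gives 1/n_i² = 0.06250, i.e. n_i ≈ 4; this pair matches.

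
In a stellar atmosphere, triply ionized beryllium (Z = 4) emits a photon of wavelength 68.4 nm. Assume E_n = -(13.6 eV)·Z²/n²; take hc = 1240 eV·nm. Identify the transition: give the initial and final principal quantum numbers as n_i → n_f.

The photon energy is ΔE = hc/λ = 1240 / 68.4 = 18.13 eV.
With Z = 4, ΔE = 217.6 × (1/n_f² − 1/n_i²), so 1/n_f² − 1/n_i² = 0.08331.
Trying n_f = 3 gives 1/n_i² = 0.02780, i.e. n_i ≈ 6; this pair matches.

n_i = 6, n_f = 3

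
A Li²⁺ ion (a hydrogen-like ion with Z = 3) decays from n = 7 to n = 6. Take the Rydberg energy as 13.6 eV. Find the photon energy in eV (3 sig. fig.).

0.902 eV

The Bohr energies scale as Z², so for Z = 3: E_n = −122.4/n² eV.
E_7 = −122.4/49 = −2.498 eV and E_6 = −122.4/36 = −3.400 eV.
The photon energy is |E_7 − E_6| = 0.902 eV.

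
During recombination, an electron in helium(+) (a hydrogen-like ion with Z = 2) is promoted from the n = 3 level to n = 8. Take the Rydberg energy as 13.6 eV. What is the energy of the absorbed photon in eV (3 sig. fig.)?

The Bohr energies scale as Z², so for Z = 2: E_n = −54.40/n² eV.
E_8 = −54.40/64 = −0.8500 eV and E_3 = −54.40/9 = −6.044 eV.
The photon energy is |E_8 − E_3| = 5.19 eV.

5.19 eV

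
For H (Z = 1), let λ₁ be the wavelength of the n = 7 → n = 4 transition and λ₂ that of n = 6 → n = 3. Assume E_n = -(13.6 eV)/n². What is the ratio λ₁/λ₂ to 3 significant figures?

1.98

λ ∝ 1/ΔE ∝ 1/(1/n_f² − 1/n_i²), and the Z² and hc factors cancel in the ratio.
λ₁/λ₂ = (1/3² − 1/6²)/(1/4² − 1/7²) = 0.08333/0.04209 = 1.98.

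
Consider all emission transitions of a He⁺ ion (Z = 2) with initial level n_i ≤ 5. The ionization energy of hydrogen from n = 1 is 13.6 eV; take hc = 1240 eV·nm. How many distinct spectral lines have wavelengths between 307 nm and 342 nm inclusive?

1

Enumerate all n_i → n_f pairs with 1 ≤ n_f < n_i ≤ 5 and compute λ = 1240 / [13.6·4·(1/n_f² − 1/n_i²)].
Lines falling in [307, 342] nm: 5→3 (320.5 nm).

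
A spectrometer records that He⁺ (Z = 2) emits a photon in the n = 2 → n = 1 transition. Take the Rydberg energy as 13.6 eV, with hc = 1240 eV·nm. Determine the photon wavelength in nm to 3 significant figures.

For Z = 2 the level energies scale as Z², so the effective Rydberg energy is 13.6 × 4 = 54.40 eV.
ΔE = 54.40 × (1/1² − 1/2²) = 54.40 × 0.7500 = 40.80 eV.
λ = hc/ΔE = 1240 / 40.80 = 30.4 nm.

30.4 nm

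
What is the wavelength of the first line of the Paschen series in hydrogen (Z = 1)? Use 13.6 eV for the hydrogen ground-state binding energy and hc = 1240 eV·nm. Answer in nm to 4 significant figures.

1876 nm

The Paschen series terminates on n_f = 3; the first line has n_i = 3+1 = 4.
ΔE = 13.60 × (1/3² − 1/4²) = 0.6611 eV.
λ = 1240 / 0.6611 = 1876 nm.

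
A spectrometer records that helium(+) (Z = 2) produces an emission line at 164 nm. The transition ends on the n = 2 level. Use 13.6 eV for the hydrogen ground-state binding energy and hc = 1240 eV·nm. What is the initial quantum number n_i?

The photon energy is ΔE = hc/λ = 1240 / 164 = 7.561 eV.
With Z = 2, ΔE = 54.40 × (1/n_f² − 1/n_i²), so 1/n_f² − 1/n_i² = 0.1390.
With n_f = 2: 1/n_i² = 1/4 − 0.1390 = 0.1110, so n_i ≈ 3.00.

n_i = 3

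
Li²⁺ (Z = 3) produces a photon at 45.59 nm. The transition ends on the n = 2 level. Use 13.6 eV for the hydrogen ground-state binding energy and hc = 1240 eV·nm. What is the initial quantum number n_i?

n_i = 6

The photon energy is ΔE = hc/λ = 1240 / 45.59 = 27.20 eV.
With Z = 3, ΔE = 122.4 × (1/n_f² − 1/n_i²), so 1/n_f² − 1/n_i² = 0.2222.
With n_f = 2: 1/n_i² = 1/4 − 0.2222 = 0.02779, so n_i ≈ 6.00.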